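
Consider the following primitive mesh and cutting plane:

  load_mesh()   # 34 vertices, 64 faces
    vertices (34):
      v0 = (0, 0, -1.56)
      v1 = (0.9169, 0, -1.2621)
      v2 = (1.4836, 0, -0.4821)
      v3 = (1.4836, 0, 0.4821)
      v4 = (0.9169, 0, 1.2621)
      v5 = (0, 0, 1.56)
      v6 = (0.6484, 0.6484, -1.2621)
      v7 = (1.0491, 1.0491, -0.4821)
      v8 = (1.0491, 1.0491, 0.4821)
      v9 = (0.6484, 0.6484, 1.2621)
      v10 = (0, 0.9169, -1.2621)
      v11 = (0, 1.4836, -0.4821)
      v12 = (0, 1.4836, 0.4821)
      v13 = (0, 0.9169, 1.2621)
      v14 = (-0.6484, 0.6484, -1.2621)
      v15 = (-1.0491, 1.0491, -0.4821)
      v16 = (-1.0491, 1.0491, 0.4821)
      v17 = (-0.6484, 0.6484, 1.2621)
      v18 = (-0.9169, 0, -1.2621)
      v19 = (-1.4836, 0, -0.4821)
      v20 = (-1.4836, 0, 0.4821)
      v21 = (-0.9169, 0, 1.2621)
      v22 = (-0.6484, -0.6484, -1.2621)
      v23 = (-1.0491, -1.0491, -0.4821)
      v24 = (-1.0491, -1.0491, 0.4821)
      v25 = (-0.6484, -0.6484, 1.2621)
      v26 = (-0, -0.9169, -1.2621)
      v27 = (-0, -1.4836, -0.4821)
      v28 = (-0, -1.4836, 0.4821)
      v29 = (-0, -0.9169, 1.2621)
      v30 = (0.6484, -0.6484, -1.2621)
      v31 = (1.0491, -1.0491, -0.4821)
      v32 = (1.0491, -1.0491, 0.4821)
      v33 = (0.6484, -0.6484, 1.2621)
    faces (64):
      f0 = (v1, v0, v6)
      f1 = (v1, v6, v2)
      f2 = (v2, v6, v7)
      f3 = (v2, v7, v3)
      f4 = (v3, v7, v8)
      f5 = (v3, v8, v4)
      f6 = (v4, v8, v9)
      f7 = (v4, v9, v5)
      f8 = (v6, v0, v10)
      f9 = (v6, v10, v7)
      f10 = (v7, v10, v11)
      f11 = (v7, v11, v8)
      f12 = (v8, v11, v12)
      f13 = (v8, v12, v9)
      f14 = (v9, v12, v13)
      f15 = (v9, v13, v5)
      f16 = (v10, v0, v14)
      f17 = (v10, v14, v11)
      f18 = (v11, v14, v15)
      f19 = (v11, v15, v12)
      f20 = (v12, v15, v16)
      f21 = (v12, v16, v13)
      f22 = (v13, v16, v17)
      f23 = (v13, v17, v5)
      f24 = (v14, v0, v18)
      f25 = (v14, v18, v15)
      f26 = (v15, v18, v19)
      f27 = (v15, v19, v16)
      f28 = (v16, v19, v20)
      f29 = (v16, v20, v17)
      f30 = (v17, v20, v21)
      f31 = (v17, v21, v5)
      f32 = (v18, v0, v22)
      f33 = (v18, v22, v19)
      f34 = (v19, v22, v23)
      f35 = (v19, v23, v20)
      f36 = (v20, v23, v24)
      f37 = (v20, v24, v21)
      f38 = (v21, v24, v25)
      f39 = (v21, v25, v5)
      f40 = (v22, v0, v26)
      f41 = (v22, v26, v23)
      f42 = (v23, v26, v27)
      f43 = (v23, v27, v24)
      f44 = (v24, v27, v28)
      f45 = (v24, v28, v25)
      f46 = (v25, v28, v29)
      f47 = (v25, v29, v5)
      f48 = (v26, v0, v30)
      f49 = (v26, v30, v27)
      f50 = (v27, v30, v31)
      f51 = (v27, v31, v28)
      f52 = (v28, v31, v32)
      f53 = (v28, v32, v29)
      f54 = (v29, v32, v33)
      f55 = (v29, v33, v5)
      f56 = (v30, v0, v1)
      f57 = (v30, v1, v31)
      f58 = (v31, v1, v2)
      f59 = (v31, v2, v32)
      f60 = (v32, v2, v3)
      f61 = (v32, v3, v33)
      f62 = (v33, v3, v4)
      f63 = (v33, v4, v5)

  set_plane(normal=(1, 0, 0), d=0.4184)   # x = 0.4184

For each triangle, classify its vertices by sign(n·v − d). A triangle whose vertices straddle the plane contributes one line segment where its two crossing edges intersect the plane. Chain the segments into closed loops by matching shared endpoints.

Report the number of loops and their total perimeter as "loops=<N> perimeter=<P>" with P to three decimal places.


Straddling triangles (20 of 64):
  (v1,v0,v6) [+-+] → (0.4184, 0, -1.42406)–(0.4184, 0.4184, -1.36777)  len=0.4222
  (v4,v9,v5) [++-] → (0.4184, 0.4184, 1.36777)–(0.4184, 0, 1.42406)  len=0.4222
  (v6,v0,v10) [+--] → (0.4184, 0.4184, -1.36777)–(0.4184, 0.743642, -1.2621)  len=0.3420
  (v6,v10,v7) [+-+] → (0.4184, 0.743642, -1.2621)–(0.4184, 0.969624, -0.951022)  len=0.3845
  (v7,v10,v11) [+--] → (0.4184, 0.969624, -0.951022)–(0.4184, 1.31031, -0.4821)  len=0.5796
  (v7,v11,v8) [+-+] → (0.4184, 1.31031, -0.4821)–(0.4184, 1.31031, -0.0975597)  len=0.3845
  (v8,v11,v12) [+--] → (0.4184, 1.31031, -0.0975597)–(0.4184, 1.31031, 0.4821)  len=0.5797
  (v8,v12,v9) [+-+] → (0.4184, 1.31031, 0.4821)–(0.4184, 0.944662, 0.985419)  len=0.6221
  (v9,v12,v13) [+--] → (0.4184, 0.944662, 0.985419)–(0.4184, 0.743642, 1.2621)  len=0.3420
  (v9,v13,v5) [+--] → (0.4184, 0.743642, 1.2621)–(0.4184, 0.4184, 1.36777)  len=0.3420
  (v26,v0,v30) [--+] → (0.4184, -0.4184, -1.36777)–(0.4184, -0.743642, -1.2621)  len=0.3420
  (v26,v30,v27) [-+-] → (0.4184, -0.743642, -1.2621)–(0.4184, -0.944662, -0.985419)  len=0.3420
  (v27,v30,v31) [-++] → (0.4184, -0.944662, -0.985419)–(0.4184, -1.31031, -0.4821)  len=0.6221
  (v27,v31,v28) [-+-] → (0.4184, -1.31031, -0.4821)–(0.4184, -1.31031, 0.0975597)  len=0.5797
  (v28,v31,v32) [-++] → (0.4184, -1.31031, 0.0975597)–(0.4184, -1.31031, 0.4821)  len=0.3845
  (v28,v32,v29) [-+-] → (0.4184, -1.31031, 0.4821)–(0.4184, -0.969624, 0.951022)  len=0.5796
  (v29,v32,v33) [-++] → (0.4184, -0.969624, 0.951022)–(0.4184, -0.743642, 1.2621)  len=0.3845
  (v29,v33,v5) [-+-] → (0.4184, -0.743642, 1.2621)–(0.4184, -0.4184, 1.36777)  len=0.3420
  (v30,v0,v1) [+-+] → (0.4184, -0.4184, -1.36777)–(0.4184, 0, -1.42406)  len=0.4222
  (v33,v4,v5) [++-] → (0.4184, 0, 1.42406)–(0.4184, -0.4184, 1.36777)  len=0.4222

Chained into 1 loop(s):
  loop 1: 20 segments, perimeter = 8.8414
Total perimeter = 8.841

loops=1 perimeter=8.841


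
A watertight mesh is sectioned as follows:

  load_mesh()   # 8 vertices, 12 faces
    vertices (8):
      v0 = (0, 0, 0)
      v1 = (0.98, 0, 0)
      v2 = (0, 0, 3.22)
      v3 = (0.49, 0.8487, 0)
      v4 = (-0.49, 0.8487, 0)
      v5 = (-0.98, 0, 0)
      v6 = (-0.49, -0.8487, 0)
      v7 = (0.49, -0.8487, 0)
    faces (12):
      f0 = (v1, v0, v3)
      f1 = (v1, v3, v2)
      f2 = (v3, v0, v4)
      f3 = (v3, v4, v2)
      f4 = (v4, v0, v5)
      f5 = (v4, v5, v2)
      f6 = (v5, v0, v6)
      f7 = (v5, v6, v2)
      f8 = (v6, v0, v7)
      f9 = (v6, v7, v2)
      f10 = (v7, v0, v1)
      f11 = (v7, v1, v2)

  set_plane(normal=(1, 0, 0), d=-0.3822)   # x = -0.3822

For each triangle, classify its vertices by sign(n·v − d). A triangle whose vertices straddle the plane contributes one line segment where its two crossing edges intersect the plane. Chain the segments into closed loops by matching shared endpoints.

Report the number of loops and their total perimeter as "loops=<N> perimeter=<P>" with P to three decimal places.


Straddling triangles (8 of 12):
  (v3,v0,v4) [++-] → (-0.3822, 0.661986, 0)–(-0.3822, 0.8487, 0)  len=0.1867
  (v3,v4,v2) [+-+] → (-0.3822, 0.8487, 0)–(-0.3822, 0.661986, 0.7084)  len=0.7326
  (v4,v0,v5) [-+-] → (-0.3822, 0.661986, 0)–(-0.3822, 0, 0)  len=0.6620
  (v4,v5,v2) [--+] → (-0.3822, 0, 1.9642)–(-0.3822, 0.661986, 0.7084)  len=1.4196
  (v5,v0,v6) [-+-] → (-0.3822, 0, 0)–(-0.3822, -0.661986, 0)  len=0.6620
  (v5,v6,v2) [--+] → (-0.3822, -0.661986, 0.7084)–(-0.3822, 0, 1.9642)  len=1.4196
  (v6,v0,v7) [-++] → (-0.3822, -0.661986, 0)–(-0.3822, -0.8487, 0)  len=0.1867
  (v6,v7,v2) [-++] → (-0.3822, -0.8487, 0)–(-0.3822, -0.661986, 0.7084)  len=0.7326

Chained into 1 loop(s):
  loop 1: 8 segments, perimeter = 6.0018
Total perimeter = 6.002

loops=1 perimeter=6.002


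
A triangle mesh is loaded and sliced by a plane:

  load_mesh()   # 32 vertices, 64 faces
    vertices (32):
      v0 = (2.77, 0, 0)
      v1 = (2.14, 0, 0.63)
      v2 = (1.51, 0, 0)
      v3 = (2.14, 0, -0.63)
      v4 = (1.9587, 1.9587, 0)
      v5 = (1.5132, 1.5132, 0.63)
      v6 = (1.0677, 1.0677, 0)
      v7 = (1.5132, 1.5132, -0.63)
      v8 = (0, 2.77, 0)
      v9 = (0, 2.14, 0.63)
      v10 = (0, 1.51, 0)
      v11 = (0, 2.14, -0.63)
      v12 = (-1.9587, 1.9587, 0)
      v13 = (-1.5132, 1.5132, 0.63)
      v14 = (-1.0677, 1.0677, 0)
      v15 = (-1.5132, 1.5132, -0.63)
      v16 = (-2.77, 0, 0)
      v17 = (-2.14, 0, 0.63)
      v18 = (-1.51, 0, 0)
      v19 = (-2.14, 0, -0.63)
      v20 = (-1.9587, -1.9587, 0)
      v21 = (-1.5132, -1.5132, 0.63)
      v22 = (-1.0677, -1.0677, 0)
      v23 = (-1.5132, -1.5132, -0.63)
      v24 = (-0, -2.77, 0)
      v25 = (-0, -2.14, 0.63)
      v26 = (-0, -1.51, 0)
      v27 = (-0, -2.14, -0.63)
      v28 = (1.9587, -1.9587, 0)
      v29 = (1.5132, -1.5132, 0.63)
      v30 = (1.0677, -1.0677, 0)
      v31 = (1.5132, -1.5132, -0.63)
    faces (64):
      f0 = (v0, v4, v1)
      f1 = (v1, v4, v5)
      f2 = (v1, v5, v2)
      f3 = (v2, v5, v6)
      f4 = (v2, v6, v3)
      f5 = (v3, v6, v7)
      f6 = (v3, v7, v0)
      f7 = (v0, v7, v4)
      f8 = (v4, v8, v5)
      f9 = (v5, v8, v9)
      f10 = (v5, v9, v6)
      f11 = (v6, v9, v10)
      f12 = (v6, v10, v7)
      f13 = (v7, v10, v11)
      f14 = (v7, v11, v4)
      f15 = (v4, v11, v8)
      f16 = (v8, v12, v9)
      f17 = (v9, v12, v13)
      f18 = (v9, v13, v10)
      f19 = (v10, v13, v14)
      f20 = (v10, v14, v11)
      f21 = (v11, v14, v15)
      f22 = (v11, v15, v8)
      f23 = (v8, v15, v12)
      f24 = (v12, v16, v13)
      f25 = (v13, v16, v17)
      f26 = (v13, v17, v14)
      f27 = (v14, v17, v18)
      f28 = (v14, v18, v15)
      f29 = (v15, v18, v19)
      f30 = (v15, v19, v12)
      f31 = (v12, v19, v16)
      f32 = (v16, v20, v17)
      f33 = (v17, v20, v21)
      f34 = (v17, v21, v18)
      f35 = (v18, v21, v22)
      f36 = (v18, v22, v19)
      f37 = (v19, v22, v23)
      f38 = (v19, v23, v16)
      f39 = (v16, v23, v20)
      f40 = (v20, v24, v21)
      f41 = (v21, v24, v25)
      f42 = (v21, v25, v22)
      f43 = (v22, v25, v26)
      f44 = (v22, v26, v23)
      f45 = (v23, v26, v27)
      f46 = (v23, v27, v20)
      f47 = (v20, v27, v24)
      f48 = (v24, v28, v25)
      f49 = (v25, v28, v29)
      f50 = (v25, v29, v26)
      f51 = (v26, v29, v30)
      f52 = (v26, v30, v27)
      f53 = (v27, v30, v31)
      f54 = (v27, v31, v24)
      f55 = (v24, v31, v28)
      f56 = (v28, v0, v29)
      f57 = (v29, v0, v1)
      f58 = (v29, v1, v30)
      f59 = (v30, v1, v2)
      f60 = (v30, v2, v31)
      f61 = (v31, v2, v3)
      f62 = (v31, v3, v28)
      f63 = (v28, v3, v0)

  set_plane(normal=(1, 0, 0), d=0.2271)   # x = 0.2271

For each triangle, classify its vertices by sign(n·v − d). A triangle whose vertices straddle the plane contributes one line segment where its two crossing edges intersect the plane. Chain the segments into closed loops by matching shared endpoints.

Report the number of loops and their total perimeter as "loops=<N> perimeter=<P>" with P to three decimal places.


Straddling triangles (16 of 64):
  (v4,v8,v5) [+-+] → (0.2271, 2.67593, 0)–(0.2271, 2.58138, 0.09455)  len=0.1337
  (v5,v8,v9) [+--] → (0.2271, 2.58138, 0.09455)–(0.2271, 2.04593, 0.63)  len=0.7572
  (v5,v9,v6) [+-+] → (0.2271, 2.04593, 0.63)–(0.2271, 1.91192, 0.495999)  len=0.1895
  (v6,v9,v10) [+--] → (0.2271, 1.91192, 0.495999)–(0.2271, 1.41592, 0)  len=0.7014
  (v6,v10,v7) [+-+] → (0.2271, 1.41592, 0)–(0.2271, 1.51048, -0.09455)  len=0.1337
  (v7,v10,v11) [+--] → (0.2271, 1.51048, -0.09455)–(0.2271, 2.04593, -0.63)  len=0.7572
  (v7,v11,v4) [+-+] → (0.2271, 2.04593, -0.63)–(0.2271, 2.11898, -0.556955)  len=0.1033
  (v4,v11,v8) [+--] → (0.2271, 2.11898, -0.556955)–(0.2271, 2.67593, 0)  len=0.7877
  (v24,v28,v25) [-+-] → (0.2271, -2.67593, 0)–(0.2271, -2.11898, 0.556955)  len=0.7877
  (v25,v28,v29) [-++] → (0.2271, -2.11898, 0.556955)–(0.2271, -2.04593, 0.63)  len=0.1033
  (v25,v29,v26) [-+-] → (0.2271, -2.04593, 0.63)–(0.2271, -1.51048, 0.09455)  len=0.7572
  (v26,v29,v30) [-++] → (0.2271, -1.51048, 0.09455)–(0.2271, -1.41592, 0)  len=0.1337
  (v26,v30,v27) [-+-] → (0.2271, -1.41592, 0)–(0.2271, -1.91192, -0.495999)  len=0.7014
  (v27,v30,v31) [-++] → (0.2271, -1.91192, -0.495999)–(0.2271, -2.04593, -0.63)  len=0.1895
  (v27,v31,v24) [-+-] → (0.2271, -2.04593, -0.63)–(0.2271, -2.58138, -0.09455)  len=0.7572
  (v24,v31,v28) [-++] → (0.2271, -2.58138, -0.09455)–(0.2271, -2.67593, 0)  len=0.1337

Chained into 2 loop(s):
  loop 1: 8 segments, perimeter = 3.5638
  loop 2: 8 segments, perimeter = 3.5638
Total perimeter = 7.128

loops=2 perimeter=7.128


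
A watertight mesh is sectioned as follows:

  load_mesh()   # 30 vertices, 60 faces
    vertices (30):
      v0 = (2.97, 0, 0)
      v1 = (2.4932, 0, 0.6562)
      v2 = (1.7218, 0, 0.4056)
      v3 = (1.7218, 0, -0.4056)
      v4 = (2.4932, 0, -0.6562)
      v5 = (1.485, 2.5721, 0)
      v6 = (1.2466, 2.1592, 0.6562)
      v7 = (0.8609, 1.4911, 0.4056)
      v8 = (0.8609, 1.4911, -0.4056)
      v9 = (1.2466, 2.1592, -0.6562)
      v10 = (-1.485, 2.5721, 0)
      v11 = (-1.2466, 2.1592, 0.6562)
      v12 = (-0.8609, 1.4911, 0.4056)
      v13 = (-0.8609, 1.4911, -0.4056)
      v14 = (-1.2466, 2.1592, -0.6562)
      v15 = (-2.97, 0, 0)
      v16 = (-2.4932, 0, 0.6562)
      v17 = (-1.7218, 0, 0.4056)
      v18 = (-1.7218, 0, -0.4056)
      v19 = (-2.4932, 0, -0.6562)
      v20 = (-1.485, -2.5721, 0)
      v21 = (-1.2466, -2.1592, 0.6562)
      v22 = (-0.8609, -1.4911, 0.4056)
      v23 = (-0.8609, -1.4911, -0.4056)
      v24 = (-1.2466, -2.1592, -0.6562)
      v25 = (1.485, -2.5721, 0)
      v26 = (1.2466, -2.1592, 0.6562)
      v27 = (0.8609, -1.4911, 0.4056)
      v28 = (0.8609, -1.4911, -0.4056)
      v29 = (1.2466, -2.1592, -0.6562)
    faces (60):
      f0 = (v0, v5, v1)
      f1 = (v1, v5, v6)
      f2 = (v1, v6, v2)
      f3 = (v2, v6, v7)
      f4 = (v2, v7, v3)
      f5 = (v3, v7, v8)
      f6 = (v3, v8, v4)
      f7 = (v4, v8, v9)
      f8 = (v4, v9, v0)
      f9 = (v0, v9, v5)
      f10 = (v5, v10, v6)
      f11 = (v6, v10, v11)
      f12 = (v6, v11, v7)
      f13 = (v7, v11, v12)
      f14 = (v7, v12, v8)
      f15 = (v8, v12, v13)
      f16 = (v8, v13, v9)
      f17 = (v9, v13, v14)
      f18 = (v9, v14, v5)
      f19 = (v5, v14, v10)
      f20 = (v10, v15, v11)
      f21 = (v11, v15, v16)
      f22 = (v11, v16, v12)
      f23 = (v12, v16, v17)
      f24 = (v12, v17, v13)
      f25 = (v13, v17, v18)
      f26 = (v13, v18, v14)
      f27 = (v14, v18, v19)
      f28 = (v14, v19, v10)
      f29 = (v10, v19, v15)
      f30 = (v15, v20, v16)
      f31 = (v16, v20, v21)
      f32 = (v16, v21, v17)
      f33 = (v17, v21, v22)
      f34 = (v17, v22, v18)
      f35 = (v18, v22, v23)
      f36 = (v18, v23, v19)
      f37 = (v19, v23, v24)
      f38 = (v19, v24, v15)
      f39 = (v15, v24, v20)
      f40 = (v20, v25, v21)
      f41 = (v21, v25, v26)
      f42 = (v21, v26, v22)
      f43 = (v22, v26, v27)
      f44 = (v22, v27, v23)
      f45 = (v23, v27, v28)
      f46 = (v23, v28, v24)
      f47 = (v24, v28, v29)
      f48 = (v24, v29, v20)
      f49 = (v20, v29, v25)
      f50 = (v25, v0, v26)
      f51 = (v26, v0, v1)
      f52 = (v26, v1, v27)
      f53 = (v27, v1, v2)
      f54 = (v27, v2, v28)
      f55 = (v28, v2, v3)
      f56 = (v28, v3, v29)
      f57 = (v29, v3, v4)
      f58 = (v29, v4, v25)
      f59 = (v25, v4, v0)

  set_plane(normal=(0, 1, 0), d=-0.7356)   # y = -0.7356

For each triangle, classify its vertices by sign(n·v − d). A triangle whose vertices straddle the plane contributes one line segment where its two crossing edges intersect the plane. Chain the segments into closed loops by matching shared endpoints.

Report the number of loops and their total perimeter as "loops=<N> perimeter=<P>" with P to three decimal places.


Straddling triangles (20 of 60):
  (v15,v20,v16) [+-+] → (-2.5453, -0.7356, 0)–(-2.20486, -0.7356, 0.468532)  len=0.5792
  (v16,v20,v21) [+--] → (-2.20486, -0.7356, 0.468532)–(-2.06851, -0.7356, 0.6562)  len=0.2320
  (v16,v21,v17) [+-+] → (-2.06851, -0.7356, 0.6562)–(-1.55991, -0.7356, 0.490975)  len=0.5348
  (v17,v21,v22) [+--] → (-1.55991, -0.7356, 0.490975)–(-1.29709, -0.7356, 0.4056)  len=0.2763
  (v17,v22,v18) [+-+] → (-1.29709, -0.7356, 0.4056)–(-1.29709, -0.7356, -0.00541308)  len=0.4110
  (v18,v22,v23) [+--] → (-1.29709, -0.7356, -0.00541308)–(-1.29709, -0.7356, -0.4056)  len=0.4002
  (v18,v23,v19) [+-+] → (-1.29709, -0.7356, -0.4056)–(-1.68794, -0.7356, -0.532572)  len=0.4110
  (v19,v23,v24) [+--] → (-1.68794, -0.7356, -0.532572)–(-2.06851, -0.7356, -0.6562)  len=0.4001
  (v19,v24,v15) [+-+] → (-2.06851, -0.7356, -0.6562)–(-2.38287, -0.7356, -0.223555)  len=0.5348
  (v15,v24,v20) [+--] → (-2.38287, -0.7356, -0.223555)–(-2.5453, -0.7356, 0)  len=0.2763
  (v25,v0,v26) [-+-] → (2.5453, -0.7356, 0)–(2.38287, -0.7356, 0.223555)  len=0.2763
  (v26,v0,v1) [-++] → (2.38287, -0.7356, 0.223555)–(2.06851, -0.7356, 0.6562)  len=0.5348
  (v26,v1,v27) [-+-] → (2.06851, -0.7356, 0.6562)–(1.68794, -0.7356, 0.532572)  len=0.4001
  (v27,v1,v2) [-++] → (1.68794, -0.7356, 0.532572)–(1.29709, -0.7356, 0.4056)  len=0.4110
  (v27,v2,v28) [-+-] → (1.29709, -0.7356, 0.4056)–(1.29709, -0.7356, 0.00541308)  len=0.4002
  (v28,v2,v3) [-++] → (1.29709, -0.7356, 0.00541308)–(1.29709, -0.7356, -0.4056)  len=0.4110
  (v28,v3,v29) [-+-] → (1.29709, -0.7356, -0.4056)–(1.55991, -0.7356, -0.490975)  len=0.2763
  (v29,v3,v4) [-++] → (1.55991, -0.7356, -0.490975)–(2.06851, -0.7356, -0.6562)  len=0.5348
  (v29,v4,v25) [-+-] → (2.06851, -0.7356, -0.6562)–(2.20486, -0.7356, -0.468532)  len=0.2320
  (v25,v4,v0) [-++] → (2.20486, -0.7356, -0.468532)–(2.5453, -0.7356, 0)  len=0.5792

Chained into 2 loop(s):
  loop 1: 10 segments, perimeter = 4.0557
  loop 2: 10 segments, perimeter = 4.0557
Total perimeter = 8.111

loops=2 perimeter=8.111


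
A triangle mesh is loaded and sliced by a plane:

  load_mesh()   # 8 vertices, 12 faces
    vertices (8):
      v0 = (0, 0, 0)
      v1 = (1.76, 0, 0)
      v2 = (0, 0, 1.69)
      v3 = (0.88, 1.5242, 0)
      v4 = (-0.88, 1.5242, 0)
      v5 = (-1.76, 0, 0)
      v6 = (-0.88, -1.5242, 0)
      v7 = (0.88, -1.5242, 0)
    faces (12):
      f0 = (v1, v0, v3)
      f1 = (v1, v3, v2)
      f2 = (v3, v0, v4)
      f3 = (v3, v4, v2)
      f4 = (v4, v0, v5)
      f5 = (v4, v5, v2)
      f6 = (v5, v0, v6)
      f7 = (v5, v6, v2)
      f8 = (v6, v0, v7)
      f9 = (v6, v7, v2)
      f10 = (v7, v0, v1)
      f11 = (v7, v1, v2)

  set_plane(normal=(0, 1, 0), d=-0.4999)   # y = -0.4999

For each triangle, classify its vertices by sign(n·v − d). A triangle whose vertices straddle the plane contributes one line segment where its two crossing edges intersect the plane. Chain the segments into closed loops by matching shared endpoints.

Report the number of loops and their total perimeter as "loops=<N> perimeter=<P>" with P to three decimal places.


Straddling triangles (6 of 12):
  (v5,v0,v6) [++-] → (-0.288618, -0.4999, 0)–(-1.47138, -0.4999, 0)  len=1.1828
  (v5,v6,v2) [+-+] → (-1.47138, -0.4999, 0)–(-0.288618, -0.4999, 1.13572)  len=1.6398
  (v6,v0,v7) [-+-] → (-0.288618, -0.4999, 0)–(0.288618, -0.4999, 0)  len=0.5772
  (v6,v7,v2) [--+] → (0.288618, -0.4999, 1.13572)–(-0.288618, -0.4999, 1.13572)  len=0.5772
  (v7,v0,v1) [-++] → (0.288618, -0.4999, 0)–(1.47138, -0.4999, 0)  len=1.1828
  (v7,v1,v2) [-++] → (1.47138, -0.4999, 0)–(0.288618, -0.4999, 1.13572)  len=1.6398

Chained into 1 loop(s):
  loop 1: 6 segments, perimeter = 6.7995
Total perimeter = 6.800

loops=1 perimeter=6.800


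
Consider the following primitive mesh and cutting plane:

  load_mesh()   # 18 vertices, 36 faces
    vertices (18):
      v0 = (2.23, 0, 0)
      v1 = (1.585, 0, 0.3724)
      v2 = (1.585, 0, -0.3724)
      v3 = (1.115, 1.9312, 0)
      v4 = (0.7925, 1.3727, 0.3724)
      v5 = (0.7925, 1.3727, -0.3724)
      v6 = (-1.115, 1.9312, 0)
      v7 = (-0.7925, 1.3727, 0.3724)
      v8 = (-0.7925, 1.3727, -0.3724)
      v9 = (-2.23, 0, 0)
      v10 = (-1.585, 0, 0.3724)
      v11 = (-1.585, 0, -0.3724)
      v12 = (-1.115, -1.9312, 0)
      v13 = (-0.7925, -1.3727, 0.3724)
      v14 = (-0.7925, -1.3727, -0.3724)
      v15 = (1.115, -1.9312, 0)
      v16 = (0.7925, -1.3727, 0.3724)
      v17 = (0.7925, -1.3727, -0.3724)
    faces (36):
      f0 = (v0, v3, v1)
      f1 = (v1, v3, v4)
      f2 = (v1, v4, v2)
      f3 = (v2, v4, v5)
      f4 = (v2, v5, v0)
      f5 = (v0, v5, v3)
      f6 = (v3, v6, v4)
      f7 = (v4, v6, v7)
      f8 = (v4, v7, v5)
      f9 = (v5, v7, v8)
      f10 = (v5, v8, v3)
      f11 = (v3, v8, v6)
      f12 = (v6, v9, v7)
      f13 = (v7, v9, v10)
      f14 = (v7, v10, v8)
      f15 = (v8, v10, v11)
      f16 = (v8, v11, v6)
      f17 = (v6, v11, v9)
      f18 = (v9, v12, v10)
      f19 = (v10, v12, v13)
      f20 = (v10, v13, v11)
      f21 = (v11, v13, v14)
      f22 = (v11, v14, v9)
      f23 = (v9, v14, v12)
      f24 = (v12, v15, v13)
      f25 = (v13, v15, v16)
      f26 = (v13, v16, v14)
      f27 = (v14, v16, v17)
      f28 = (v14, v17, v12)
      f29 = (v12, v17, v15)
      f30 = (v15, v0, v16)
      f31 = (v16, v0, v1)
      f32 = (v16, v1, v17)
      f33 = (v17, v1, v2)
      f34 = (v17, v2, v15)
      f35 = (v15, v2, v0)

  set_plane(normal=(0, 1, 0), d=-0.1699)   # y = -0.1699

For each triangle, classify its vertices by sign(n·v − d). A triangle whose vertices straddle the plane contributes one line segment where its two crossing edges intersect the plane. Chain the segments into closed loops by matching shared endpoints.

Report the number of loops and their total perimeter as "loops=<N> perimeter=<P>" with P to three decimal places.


loops=2 perimeter=4.469

Straddling triangles (12 of 36):
  (v9,v12,v10) [+-+] → (-2.13191, -0.1699, 0)–(-1.54365, -0.1699, 0.339638)  len=0.6793
  (v10,v12,v13) [+--] → (-1.54365, -0.1699, 0.339638)–(-1.48691, -0.1699, 0.3724)  len=0.0655
  (v10,v13,v11) [+-+] → (-1.48691, -0.1699, 0.3724)–(-1.48691, -0.1699, -0.280216)  len=0.6526
  (v11,v13,v14) [+--] → (-1.48691, -0.1699, -0.280216)–(-1.48691, -0.1699, -0.3724)  len=0.0922
  (v11,v14,v9) [+-+] → (-1.48691, -0.1699, -0.3724)–(-2.05208, -0.1699, -0.0460922)  len=0.6526
  (v9,v14,v12) [+--] → (-2.05208, -0.1699, -0.0460922)–(-2.13191, -0.1699, 0)  len=0.0922
  (v15,v0,v16) [-+-] → (2.13191, -0.1699, 0)–(2.05208, -0.1699, 0.0460922)  len=0.0922
  (v16,v0,v1) [-++] → (2.05208, -0.1699, 0.0460922)–(1.48691, -0.1699, 0.3724)  len=0.6526
  (v16,v1,v17) [-+-] → (1.48691, -0.1699, 0.3724)–(1.48691, -0.1699, 0.280216)  len=0.0922
  (v17,v1,v2) [-++] → (1.48691, -0.1699, 0.280216)–(1.48691, -0.1699, -0.3724)  len=0.6526
  (v17,v2,v15) [-+-] → (1.48691, -0.1699, -0.3724)–(1.54365, -0.1699, -0.339638)  len=0.0655
  (v15,v2,v0) [-++] → (1.54365, -0.1699, -0.339638)–(2.13191, -0.1699, 0)  len=0.6793

Chained into 2 loop(s):
  loop 1: 6 segments, perimeter = 2.2344
  loop 2: 6 segments, perimeter = 2.2344
Total perimeter = 4.469


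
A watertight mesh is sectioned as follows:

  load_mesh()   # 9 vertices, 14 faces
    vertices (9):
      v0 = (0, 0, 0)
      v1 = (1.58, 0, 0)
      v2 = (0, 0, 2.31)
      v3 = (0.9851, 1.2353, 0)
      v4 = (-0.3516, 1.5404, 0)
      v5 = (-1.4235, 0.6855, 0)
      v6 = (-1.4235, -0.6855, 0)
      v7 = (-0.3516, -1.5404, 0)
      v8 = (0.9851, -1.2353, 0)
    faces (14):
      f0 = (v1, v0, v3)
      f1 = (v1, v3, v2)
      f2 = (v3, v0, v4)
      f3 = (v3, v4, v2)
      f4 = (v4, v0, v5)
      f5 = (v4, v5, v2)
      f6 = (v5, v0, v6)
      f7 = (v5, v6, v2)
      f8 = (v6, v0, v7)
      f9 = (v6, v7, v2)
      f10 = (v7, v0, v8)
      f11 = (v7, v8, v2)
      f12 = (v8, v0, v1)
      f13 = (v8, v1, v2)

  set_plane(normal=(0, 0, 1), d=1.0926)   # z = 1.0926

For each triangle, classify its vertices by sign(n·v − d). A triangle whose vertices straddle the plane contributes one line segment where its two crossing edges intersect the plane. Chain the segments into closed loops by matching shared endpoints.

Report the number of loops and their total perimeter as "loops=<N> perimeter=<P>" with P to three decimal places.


loops=1 perimeter=5.058

Straddling triangles (7 of 14):
  (v1,v3,v2) [--+] → (0.51916, 0.651019, 1.0926)–(0.832681, 0, 1.0926)  len=0.7226
  (v3,v4,v2) [--+] → (-0.185298, 0.811811, 1.0926)–(0.51916, 0.651019, 1.0926)  len=0.7226
  (v4,v5,v2) [--+] → (-0.750203, 0.361267, 1.0926)–(-0.185298, 0.811811, 1.0926)  len=0.7226
  (v5,v6,v2) [--+] → (-0.750203, -0.361267, 1.0926)–(-0.750203, 0.361267, 1.0926)  len=0.7225
  (v6,v7,v2) [--+] → (-0.185298, -0.811811, 1.0926)–(-0.750203, -0.361267, 1.0926)  len=0.7226
  (v7,v8,v2) [--+] → (0.51916, -0.651019, 1.0926)–(-0.185298, -0.811811, 1.0926)  len=0.7226
  (v8,v1,v2) [--+] → (0.832681, 0, 1.0926)–(0.51916, -0.651019, 1.0926)  len=0.7226

Chained into 1 loop(s):
  loop 1: 7 segments, perimeter = 5.0580
Total perimeter = 5.058


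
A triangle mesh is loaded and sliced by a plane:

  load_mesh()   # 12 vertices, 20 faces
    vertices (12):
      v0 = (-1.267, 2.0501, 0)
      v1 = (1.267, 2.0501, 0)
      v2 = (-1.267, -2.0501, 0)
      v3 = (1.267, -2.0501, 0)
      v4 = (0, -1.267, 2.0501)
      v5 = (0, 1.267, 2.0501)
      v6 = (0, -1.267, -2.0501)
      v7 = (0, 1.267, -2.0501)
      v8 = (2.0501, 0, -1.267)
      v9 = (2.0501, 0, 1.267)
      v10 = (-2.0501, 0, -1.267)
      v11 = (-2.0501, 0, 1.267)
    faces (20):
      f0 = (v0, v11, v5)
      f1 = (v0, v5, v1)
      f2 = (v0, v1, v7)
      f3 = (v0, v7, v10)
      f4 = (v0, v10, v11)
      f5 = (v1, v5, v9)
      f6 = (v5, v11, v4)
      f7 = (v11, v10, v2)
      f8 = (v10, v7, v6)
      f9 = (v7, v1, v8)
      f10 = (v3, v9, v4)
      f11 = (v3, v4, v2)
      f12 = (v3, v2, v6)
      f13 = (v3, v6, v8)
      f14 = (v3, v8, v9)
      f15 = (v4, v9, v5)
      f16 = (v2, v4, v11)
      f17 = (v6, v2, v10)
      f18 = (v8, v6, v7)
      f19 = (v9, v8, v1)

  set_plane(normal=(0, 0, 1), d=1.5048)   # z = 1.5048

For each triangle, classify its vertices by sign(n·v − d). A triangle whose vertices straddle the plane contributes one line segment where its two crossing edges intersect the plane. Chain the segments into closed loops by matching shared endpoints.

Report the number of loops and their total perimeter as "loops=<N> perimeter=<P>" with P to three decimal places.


Straddling triangles (8 of 20):
  (v0,v11,v5) [--+] → (-1.42756, 0.384743, 1.5048)–(-0.337006, 1.47529, 1.5048)  len=1.5423
  (v0,v5,v1) [-+-] → (-0.337006, 1.47529, 1.5048)–(0.337006, 1.47529, 1.5048)  len=0.6740
  (v1,v5,v9) [-+-] → (0.337006, 1.47529, 1.5048)–(1.42756, 0.384743, 1.5048)  len=1.5423
  (v5,v11,v4) [+-+] → (-1.42756, 0.384743, 1.5048)–(-1.42756, -0.384743, 1.5048)  len=0.7695
  (v3,v9,v4) [--+] → (1.42756, -0.384743, 1.5048)–(0.337006, -1.47529, 1.5048)  len=1.5423
  (v3,v4,v2) [-+-] → (0.337006, -1.47529, 1.5048)–(-0.337006, -1.47529, 1.5048)  len=0.6740
  (v4,v9,v5) [+-+] → (1.42756, -0.384743, 1.5048)–(1.42756, 0.384743, 1.5048)  len=0.7695
  (v2,v4,v11) [-+-] → (-0.337006, -1.47529, 1.5048)–(-1.42756, -0.384743, 1.5048)  len=1.5423

Chained into 1 loop(s):
  loop 1: 8 segments, perimeter = 9.0561
Total perimeter = 9.056

loops=1 perimeter=9.056


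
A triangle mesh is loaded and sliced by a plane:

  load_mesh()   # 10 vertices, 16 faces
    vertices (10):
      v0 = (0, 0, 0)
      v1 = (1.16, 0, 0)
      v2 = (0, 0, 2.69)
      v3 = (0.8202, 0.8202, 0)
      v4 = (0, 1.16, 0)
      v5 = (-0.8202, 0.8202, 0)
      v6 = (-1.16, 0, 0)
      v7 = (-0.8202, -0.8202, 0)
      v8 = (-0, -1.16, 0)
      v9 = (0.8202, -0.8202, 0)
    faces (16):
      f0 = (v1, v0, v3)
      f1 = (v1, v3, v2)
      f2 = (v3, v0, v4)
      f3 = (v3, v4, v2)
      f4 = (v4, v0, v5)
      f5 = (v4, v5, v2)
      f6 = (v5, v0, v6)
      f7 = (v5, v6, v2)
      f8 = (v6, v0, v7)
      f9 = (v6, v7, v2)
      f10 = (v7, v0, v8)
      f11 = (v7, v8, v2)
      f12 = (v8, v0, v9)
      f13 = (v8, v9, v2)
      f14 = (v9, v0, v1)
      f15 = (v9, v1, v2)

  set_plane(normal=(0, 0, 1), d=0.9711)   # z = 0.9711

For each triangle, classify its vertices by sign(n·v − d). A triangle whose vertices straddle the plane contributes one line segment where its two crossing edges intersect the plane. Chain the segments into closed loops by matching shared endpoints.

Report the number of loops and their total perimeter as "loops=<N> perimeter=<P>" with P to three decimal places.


loops=1 perimeter=4.538

Straddling triangles (8 of 16):
  (v1,v3,v2) [--+] → (0.524105, 0.524105, 0.9711)–(0.741236, 0, 0.9711)  len=0.5673
  (v3,v4,v2) [--+] → (0, 0.741236, 0.9711)–(0.524105, 0.524105, 0.9711)  len=0.5673
  (v4,v5,v2) [--+] → (-0.524105, 0.524105, 0.9711)–(0, 0.741236, 0.9711)  len=0.5673
  (v5,v6,v2) [--+] → (-0.741236, 0, 0.9711)–(-0.524105, 0.524105, 0.9711)  len=0.5673
  (v6,v7,v2) [--+] → (-0.524105, -0.524105, 0.9711)–(-0.741236, 0, 0.9711)  len=0.5673
  (v7,v8,v2) [--+] → (0, -0.741236, 0.9711)–(-0.524105, -0.524105, 0.9711)  len=0.5673
  (v8,v9,v2) [--+] → (0.524105, -0.524105, 0.9711)–(0, -0.741236, 0.9711)  len=0.5673
  (v9,v1,v2) [--+] → (0.741236, 0, 0.9711)–(0.524105, -0.524105, 0.9711)  len=0.5673

Chained into 1 loop(s):
  loop 1: 8 segments, perimeter = 4.5384
Total perimeter = 4.538


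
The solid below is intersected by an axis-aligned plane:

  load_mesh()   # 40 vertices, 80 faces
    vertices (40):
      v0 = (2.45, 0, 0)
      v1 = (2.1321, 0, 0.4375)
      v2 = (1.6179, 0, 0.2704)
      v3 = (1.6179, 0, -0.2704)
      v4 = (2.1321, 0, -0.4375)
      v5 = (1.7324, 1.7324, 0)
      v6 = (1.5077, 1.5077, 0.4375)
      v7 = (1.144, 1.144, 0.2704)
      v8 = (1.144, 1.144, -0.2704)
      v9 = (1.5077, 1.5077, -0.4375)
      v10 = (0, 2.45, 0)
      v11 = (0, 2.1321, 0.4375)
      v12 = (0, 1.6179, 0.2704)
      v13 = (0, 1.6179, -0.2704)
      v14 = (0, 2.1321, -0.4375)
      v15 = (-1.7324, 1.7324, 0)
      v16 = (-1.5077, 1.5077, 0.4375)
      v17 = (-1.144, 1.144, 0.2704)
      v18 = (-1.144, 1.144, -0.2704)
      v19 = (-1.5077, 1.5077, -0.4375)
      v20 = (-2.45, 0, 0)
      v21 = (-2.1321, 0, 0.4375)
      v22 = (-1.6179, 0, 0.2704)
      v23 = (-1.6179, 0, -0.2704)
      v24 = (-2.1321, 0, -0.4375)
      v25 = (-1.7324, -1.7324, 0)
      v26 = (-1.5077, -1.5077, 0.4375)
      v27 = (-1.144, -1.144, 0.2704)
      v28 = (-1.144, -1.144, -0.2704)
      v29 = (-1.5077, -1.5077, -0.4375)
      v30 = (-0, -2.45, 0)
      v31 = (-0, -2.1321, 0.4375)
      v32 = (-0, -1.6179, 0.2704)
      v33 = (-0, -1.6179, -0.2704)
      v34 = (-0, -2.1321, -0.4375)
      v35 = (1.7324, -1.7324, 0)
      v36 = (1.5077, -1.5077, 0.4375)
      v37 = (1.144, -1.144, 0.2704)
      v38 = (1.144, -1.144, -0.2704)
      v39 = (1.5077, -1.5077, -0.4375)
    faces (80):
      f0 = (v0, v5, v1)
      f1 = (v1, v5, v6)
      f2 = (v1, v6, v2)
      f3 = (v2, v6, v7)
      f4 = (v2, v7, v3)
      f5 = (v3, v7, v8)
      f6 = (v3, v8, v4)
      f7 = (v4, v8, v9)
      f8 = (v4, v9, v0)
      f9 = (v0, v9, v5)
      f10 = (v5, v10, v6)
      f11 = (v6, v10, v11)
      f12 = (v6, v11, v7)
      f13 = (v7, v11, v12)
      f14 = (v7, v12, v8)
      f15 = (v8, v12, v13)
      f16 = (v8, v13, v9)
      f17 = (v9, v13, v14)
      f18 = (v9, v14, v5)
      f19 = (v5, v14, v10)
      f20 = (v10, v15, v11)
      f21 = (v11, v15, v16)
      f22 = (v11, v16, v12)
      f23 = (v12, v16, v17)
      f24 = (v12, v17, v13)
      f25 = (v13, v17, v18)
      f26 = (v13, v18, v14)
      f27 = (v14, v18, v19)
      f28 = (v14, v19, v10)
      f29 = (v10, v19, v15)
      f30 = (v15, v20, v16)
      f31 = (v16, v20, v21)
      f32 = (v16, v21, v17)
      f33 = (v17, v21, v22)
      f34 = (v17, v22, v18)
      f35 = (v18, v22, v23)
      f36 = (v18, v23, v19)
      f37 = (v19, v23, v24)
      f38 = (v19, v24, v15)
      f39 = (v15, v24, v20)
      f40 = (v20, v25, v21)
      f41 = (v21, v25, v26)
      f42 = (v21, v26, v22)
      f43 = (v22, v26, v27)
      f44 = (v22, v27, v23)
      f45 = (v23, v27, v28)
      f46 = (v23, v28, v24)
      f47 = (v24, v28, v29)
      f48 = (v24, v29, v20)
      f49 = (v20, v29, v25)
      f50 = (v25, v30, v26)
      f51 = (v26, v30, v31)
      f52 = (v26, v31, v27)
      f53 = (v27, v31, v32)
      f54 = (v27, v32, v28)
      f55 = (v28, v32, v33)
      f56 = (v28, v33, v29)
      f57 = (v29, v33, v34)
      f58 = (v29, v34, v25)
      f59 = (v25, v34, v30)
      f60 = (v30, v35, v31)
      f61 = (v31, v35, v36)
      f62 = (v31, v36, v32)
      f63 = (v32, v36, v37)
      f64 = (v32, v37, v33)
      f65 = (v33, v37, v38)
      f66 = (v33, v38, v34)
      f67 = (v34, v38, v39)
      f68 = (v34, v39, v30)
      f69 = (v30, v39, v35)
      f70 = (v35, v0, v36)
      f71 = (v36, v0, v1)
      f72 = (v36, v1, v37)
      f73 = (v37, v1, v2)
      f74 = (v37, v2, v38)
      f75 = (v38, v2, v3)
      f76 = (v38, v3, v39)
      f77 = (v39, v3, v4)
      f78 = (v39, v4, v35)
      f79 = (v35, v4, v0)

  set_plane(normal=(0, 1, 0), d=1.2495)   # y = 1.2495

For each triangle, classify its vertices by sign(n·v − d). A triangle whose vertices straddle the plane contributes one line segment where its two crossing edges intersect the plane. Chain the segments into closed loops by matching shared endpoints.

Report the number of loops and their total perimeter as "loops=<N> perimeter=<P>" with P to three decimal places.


loops=2 perimeter=6.234

Straddling triangles (24 of 80):
  (v0,v5,v1) [-+-] → (1.93243, 1.2495, 0)–(1.84381, 1.2495, 0.121951)  len=0.1507
  (v1,v5,v6) [-++] → (1.84381, 1.2495, 0.121951)–(1.61463, 1.2495, 0.4375)  len=0.3900
  (v1,v6,v2) [-+-] → (1.61463, 1.2495, 0.4375)–(1.52657, 1.2495, 0.408883)  len=0.0926
  (v2,v6,v7) [-+-] → (1.52657, 1.2495, 0.408883)–(1.2495, 1.2495, 0.318871)  len=0.2913
  (v4,v8,v9) [--+] → (1.2495, 1.2495, -0.318871)–(1.61463, 1.2495, -0.4375)  len=0.3839
  (v4,v9,v0) [-+-] → (1.61463, 1.2495, -0.4375)–(1.66907, 1.2495, -0.362576)  len=0.0926
  (v0,v9,v5) [-++] → (1.66907, 1.2495, -0.362576)–(1.93243, 1.2495, 0)  len=0.4481
  (v6,v11,v7) [++-] → (1.02185, 1.2495, 0.288241)–(1.2495, 1.2495, 0.318871)  len=0.2297
  (v7,v11,v12) [-++] → (1.02185, 1.2495, 0.288241)–(0.889322, 1.2495, 0.2704)  len=0.1337
  (v7,v12,v8) [-+-] → (0.889322, 1.2495, 0.2704)–(0.889322, 1.2495, -0.150007)  len=0.4204
  (v8,v12,v13) [-++] → (0.889322, 1.2495, -0.150007)–(0.889322, 1.2495, -0.2704)  len=0.1204
  (v8,v13,v9) [-++] → (0.889322, 1.2495, -0.2704)–(1.2495, 1.2495, -0.318871)  len=0.3634
  (v12,v16,v17) [++-] → (-1.2495, 1.2495, 0.318871)–(-0.889322, 1.2495, 0.2704)  len=0.3634
  (v12,v17,v13) [+-+] → (-0.889322, 1.2495, 0.2704)–(-0.889322, 1.2495, 0.150007)  len=0.1204
  (v13,v17,v18) [+--] → (-0.889322, 1.2495, 0.150007)–(-0.889322, 1.2495, -0.2704)  len=0.4204
  (v13,v18,v14) [+-+] → (-0.889322, 1.2495, -0.2704)–(-1.02185, 1.2495, -0.288241)  len=0.1337
  (v14,v18,v19) [+-+] → (-1.02185, 1.2495, -0.288241)–(-1.2495, 1.2495, -0.318871)  len=0.2297
  (v15,v20,v16) [+-+] → (-1.93243, 1.2495, 0)–(-1.66907, 1.2495, 0.362576)  len=0.4481
  (v16,v20,v21) [+--] → (-1.66907, 1.2495, 0.362576)–(-1.61463, 1.2495, 0.4375)  len=0.0926
  (v16,v21,v17) [+--] → (-1.61463, 1.2495, 0.4375)–(-1.2495, 1.2495, 0.318871)  len=0.3839
  (v18,v23,v19) [--+] → (-1.52657, 1.2495, -0.408883)–(-1.2495, 1.2495, -0.318871)  len=0.2913
  (v19,v23,v24) [+--] → (-1.52657, 1.2495, -0.408883)–(-1.61463, 1.2495, -0.4375)  len=0.0926
  (v19,v24,v15) [+-+] → (-1.61463, 1.2495, -0.4375)–(-1.84381, 1.2495, -0.121951)  len=0.3900
  (v15,v24,v20) [+--] → (-1.84381, 1.2495, -0.121951)–(-1.93243, 1.2495, 0)  len=0.1507

Chained into 2 loop(s):
  loop 1: 12 segments, perimeter = 3.1170
  loop 2: 12 segments, perimeter = 3.1170
Total perimeter = 6.234


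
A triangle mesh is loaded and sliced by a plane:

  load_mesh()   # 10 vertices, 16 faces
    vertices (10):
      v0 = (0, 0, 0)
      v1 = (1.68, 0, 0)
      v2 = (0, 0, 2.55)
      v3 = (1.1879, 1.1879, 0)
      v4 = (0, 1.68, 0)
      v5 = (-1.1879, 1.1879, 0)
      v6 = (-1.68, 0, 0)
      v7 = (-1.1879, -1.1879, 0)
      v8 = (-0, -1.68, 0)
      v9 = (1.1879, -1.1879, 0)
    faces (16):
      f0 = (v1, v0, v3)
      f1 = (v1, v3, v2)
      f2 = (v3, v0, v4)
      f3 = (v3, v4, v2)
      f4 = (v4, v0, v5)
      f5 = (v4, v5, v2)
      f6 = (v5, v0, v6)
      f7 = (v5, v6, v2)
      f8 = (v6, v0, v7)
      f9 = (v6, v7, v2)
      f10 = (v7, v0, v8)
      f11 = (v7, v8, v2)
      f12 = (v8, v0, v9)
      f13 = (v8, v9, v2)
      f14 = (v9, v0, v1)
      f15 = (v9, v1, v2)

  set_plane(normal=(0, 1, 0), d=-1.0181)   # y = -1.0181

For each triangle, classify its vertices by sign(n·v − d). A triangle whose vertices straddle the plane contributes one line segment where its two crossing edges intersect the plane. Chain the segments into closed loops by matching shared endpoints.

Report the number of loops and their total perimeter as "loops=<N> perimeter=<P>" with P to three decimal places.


loops=1 perimeter=5.795

Straddling triangles (8 of 16):
  (v6,v0,v7) [++-] → (-1.0181, -1.0181, 0)–(-1.25824, -1.0181, 0)  len=0.2401
  (v6,v7,v2) [+-+] → (-1.25824, -1.0181, 0)–(-1.0181, -1.0181, 0.3645)  len=0.4365
  (v7,v0,v8) [-+-] → (-1.0181, -1.0181, 0)–(0, -1.0181, 0)  len=1.0181
  (v7,v8,v2) [--+] → (0, -1.0181, 1.00467)–(-1.0181, -1.0181, 0.3645)  len=1.2026
  (v8,v0,v9) [-+-] → (0, -1.0181, 0)–(1.0181, -1.0181, 0)  len=1.0181
  (v8,v9,v2) [--+] → (1.0181, -1.0181, 0.3645)–(0, -1.0181, 1.00467)  len=1.2026
  (v9,v0,v1) [-++] → (1.0181, -1.0181, 0)–(1.25824, -1.0181, 0)  len=0.2401
  (v9,v1,v2) [-++] → (1.25824, -1.0181, 0)–(1.0181, -1.0181, 0.3645)  len=0.4365

Chained into 1 loop(s):
  loop 1: 8 segments, perimeter = 5.7948
Total perimeter = 5.795


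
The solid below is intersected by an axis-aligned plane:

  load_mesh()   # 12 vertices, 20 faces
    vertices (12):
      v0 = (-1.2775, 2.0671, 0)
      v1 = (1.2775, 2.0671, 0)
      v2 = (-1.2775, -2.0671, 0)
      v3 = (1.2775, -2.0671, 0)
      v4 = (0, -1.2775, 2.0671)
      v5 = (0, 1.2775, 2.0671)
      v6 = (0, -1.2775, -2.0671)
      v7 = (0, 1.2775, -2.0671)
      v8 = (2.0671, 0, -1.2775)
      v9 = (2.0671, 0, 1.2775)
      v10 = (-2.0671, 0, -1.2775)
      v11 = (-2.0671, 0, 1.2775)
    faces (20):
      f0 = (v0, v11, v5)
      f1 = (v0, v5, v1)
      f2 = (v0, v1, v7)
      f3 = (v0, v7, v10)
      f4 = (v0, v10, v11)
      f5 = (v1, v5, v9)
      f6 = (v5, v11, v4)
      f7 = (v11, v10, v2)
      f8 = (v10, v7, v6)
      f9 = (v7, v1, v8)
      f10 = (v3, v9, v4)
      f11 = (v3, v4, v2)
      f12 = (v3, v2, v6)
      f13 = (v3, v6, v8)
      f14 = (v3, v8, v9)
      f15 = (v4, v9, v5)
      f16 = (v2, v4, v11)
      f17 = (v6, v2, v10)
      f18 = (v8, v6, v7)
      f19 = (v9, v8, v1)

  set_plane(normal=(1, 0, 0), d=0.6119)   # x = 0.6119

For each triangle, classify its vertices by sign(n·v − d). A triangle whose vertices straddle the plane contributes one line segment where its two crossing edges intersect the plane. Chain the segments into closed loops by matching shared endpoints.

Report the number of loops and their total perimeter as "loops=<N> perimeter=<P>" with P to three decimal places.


loops=1 perimeter=12.488

Straddling triangles (10 of 20):
  (v0,v5,v1) [--+] → (0.6119, 1.6557, 1.077)–(0.6119, 2.0671, 0)  len=1.1529
  (v0,v1,v7) [-+-] → (0.6119, 2.0671, 0)–(0.6119, 1.6557, -1.077)  len=1.1529
  (v1,v5,v9) [+-+] → (0.6119, 1.6557, 1.077)–(0.6119, 0.899336, 1.83336)  len=1.0697
  (v7,v1,v8) [-++] → (0.6119, 1.6557, -1.077)–(0.6119, 0.899336, -1.83336)  len=1.0697
  (v3,v9,v4) [++-] → (0.6119, -0.899336, 1.83336)–(0.6119, -1.6557, 1.077)  len=1.0697
  (v3,v4,v2) [+--] → (0.6119, -1.6557, 1.077)–(0.6119, -2.0671, 0)  len=1.1529
  (v3,v2,v6) [+--] → (0.6119, -2.0671, 0)–(0.6119, -1.6557, -1.077)  len=1.1529
  (v3,v6,v8) [+-+] → (0.6119, -1.6557, -1.077)–(0.6119, -0.899336, -1.83336)  len=1.0697
  (v4,v9,v5) [-+-] → (0.6119, -0.899336, 1.83336)–(0.6119, 0.899336, 1.83336)  len=1.7987
  (v8,v6,v7) [+--] → (0.6119, -0.899336, -1.83336)–(0.6119, 0.899336, -1.83336)  len=1.7987

Chained into 1 loop(s):
  loop 1: 10 segments, perimeter = 12.4876
Total perimeter = 12.488


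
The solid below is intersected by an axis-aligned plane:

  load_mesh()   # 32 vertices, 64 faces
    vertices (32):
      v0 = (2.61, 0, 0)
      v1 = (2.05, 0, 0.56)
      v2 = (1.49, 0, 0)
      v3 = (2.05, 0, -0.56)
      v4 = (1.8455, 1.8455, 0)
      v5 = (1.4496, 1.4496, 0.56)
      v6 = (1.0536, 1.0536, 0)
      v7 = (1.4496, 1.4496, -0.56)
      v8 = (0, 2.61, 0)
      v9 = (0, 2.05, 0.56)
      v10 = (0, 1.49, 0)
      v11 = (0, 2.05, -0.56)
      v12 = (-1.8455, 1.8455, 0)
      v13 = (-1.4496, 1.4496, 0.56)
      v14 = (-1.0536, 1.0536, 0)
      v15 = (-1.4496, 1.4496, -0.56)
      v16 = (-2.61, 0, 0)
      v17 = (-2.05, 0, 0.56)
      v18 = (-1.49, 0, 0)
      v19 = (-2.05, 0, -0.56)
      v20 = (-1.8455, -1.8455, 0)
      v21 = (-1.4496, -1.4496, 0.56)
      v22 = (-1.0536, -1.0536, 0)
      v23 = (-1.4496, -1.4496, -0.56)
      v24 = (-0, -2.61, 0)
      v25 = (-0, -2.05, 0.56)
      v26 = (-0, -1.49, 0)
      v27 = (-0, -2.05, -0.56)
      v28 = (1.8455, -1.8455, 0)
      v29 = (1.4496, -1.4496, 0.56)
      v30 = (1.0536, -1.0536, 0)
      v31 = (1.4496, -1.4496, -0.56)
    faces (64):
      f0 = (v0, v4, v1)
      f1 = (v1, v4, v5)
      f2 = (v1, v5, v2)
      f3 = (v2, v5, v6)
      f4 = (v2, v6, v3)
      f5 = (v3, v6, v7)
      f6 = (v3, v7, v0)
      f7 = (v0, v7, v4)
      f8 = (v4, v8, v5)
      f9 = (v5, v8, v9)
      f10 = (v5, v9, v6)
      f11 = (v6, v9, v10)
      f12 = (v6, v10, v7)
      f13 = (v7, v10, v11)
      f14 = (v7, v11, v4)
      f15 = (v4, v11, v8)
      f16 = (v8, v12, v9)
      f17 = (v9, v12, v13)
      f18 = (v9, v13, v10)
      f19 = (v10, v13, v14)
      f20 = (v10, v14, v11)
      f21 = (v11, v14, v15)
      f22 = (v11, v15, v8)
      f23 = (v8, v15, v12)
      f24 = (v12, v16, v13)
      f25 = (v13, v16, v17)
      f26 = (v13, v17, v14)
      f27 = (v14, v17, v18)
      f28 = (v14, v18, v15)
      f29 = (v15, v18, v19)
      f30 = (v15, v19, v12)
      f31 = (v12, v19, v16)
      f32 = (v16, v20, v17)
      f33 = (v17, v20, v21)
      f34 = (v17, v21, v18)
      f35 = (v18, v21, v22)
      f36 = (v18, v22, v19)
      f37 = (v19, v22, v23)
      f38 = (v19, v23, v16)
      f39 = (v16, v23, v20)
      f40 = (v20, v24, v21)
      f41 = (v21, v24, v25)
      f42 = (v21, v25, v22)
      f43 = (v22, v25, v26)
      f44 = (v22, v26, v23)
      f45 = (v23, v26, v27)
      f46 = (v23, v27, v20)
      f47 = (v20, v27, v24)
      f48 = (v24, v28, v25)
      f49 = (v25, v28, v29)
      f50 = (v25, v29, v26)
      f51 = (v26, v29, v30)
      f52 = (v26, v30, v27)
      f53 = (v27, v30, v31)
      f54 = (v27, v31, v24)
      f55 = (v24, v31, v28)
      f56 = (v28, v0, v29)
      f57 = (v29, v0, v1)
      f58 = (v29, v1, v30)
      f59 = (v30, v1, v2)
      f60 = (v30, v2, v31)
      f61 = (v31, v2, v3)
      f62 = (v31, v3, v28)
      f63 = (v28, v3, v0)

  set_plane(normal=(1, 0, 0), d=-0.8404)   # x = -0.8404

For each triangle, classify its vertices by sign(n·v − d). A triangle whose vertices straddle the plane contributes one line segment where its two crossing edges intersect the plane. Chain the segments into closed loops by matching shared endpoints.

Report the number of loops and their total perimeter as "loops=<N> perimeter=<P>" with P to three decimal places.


loops=2 perimeter=6.336

Straddling triangles (16 of 64):
  (v8,v12,v9) [+-+] → (-0.8404, 2.26186, 0)–(-0.8404, 1.95688, 0.304988)  len=0.4313
  (v9,v12,v13) [+--] → (-0.8404, 1.95688, 0.304988)–(-0.8404, 1.70192, 0.56)  len=0.3606
  (v9,v13,v10) [+-+] → (-0.8404, 1.70192, 0.56)–(-0.8404, 1.46658, 0.324658)  len=0.3328
  (v10,v13,v14) [+--] → (-0.8404, 1.46658, 0.324658)–(-0.8404, 1.14191, 0)  len=0.4591
  (v10,v14,v11) [+-+] → (-0.8404, 1.14191, 0)–(-0.8404, 1.25523, -0.113318)  len=0.1603
  (v11,v14,v15) [+--] → (-0.8404, 1.25523, -0.113318)–(-0.8404, 1.70192, -0.56)  len=0.6317
  (v11,v15,v8) [+-+] → (-0.8404, 1.70192, -0.56)–(-0.8404, 1.93726, -0.324658)  len=0.3328
  (v8,v15,v12) [+--] → (-0.8404, 1.93726, -0.324658)–(-0.8404, 2.26186, 0)  len=0.4591
  (v20,v24,v21) [-+-] → (-0.8404, -2.26186, 0)–(-0.8404, -1.93726, 0.324658)  len=0.4591
  (v21,v24,v25) [-++] → (-0.8404, -1.93726, 0.324658)–(-0.8404, -1.70192, 0.56)  len=0.3328
  (v21,v25,v22) [-+-] → (-0.8404, -1.70192, 0.56)–(-0.8404, -1.25523, 0.113318)  len=0.6317
  (v22,v25,v26) [-++] → (-0.8404, -1.25523, 0.113318)–(-0.8404, -1.14191, 0)  len=0.1603
  (v22,v26,v23) [-+-] → (-0.8404, -1.14191, 0)–(-0.8404, -1.46658, -0.324658)  len=0.4591
  (v23,v26,v27) [-++] → (-0.8404, -1.46658, -0.324658)–(-0.8404, -1.70192, -0.56)  len=0.3328
  (v23,v27,v20) [-+-] → (-0.8404, -1.70192, -0.56)–(-0.8404, -1.95688, -0.304988)  len=0.3606
  (v20,v27,v24) [-++] → (-0.8404, -1.95688, -0.304988)–(-0.8404, -2.26186, 0)  len=0.4313

Chained into 2 loop(s):
  loop 1: 8 segments, perimeter = 3.1678
  loop 2: 8 segments, perimeter = 3.1678
Total perimeter = 6.336
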